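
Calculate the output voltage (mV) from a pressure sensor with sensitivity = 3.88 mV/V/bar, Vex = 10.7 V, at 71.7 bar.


Output = sensitivity * Vex * P.
Vout = 3.88 * 10.7 * 71.7
Vout = 41.516 * 71.7
Vout = 2976.7 mV

2976.7 mV


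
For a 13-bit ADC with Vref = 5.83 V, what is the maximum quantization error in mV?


The maximum quantization error is +/- LSB/2.
LSB = Vref / 2^n = 5.83 / 8192 = 0.00071167 V
Max error = LSB / 2 = 0.00071167 / 2 = 0.00035583 V
Max error = 0.3558 mV

0.3558 mV


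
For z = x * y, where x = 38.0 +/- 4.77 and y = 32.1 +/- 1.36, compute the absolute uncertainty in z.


For a product z = x*y, the relative uncertainty is:
uz/z = sqrt((ux/x)^2 + (uy/y)^2)
Relative uncertainties: ux/x = 4.77/38.0 = 0.125526
uy/y = 1.36/32.1 = 0.042368
z = 38.0 * 32.1 = 1219.8
uz = 1219.8 * sqrt(0.125526^2 + 0.042368^2) = 161.603

161.603


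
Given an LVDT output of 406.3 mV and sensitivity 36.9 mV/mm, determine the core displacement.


Displacement = Vout / sensitivity.
d = 406.3 / 36.9
d = 11.011 mm

11.011 mm


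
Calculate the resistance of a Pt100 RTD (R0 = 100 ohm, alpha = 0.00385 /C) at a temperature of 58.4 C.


The RTD equation: Rt = R0 * (1 + alpha * T).
Rt = 100 * (1 + 0.00385 * 58.4)
Rt = 100 * (1 + 0.22484)
Rt = 100 * 1.22484
Rt = 122.484 ohm

122.484 ohm


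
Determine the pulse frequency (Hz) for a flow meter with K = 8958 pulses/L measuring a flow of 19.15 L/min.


Frequency = K * Q / 60 (converting L/min to L/s).
f = 8958 * 19.15 / 60
f = 171545.7 / 60
f = 2859.09 Hz

2859.09 Hz


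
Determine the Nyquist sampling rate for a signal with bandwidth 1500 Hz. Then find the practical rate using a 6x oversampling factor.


By Nyquist theorem, fs_min = 2 * fmax.
fs_min = 2 * 1500 = 3000 Hz
Practical rate = 6 * fs_min = 6 * 3000 = 18000 Hz

fs_min = 3000 Hz, fs_practical = 18000 Hz


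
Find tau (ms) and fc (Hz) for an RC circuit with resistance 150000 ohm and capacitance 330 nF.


Time constant: tau = R * C.
tau = 150000 * 3.30e-07 = 0.0495 s
tau = 49.5 ms
Cutoff frequency: fc = 1 / (2*pi*R*C).
fc = 1 / (2*pi*0.0495) = 3.22 Hz

tau = 49.5 ms, fc = 3.22 Hz


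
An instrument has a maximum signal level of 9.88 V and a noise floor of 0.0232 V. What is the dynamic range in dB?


Dynamic range = 20 * log10(Vmax / Vnoise).
DR = 20 * log10(9.88 / 0.0232)
DR = 20 * log10(425.86)
DR = 52.59 dB

52.59 dB


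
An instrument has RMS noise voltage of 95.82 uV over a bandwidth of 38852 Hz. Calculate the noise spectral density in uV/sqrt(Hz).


Noise spectral density = Vrms / sqrt(BW).
NSD = 95.82 / sqrt(38852)
NSD = 95.82 / 197.1091
NSD = 0.4861 uV/sqrt(Hz)

0.4861 uV/sqrt(Hz)


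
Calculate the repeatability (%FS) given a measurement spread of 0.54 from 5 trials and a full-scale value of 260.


Repeatability = (spread / full scale) * 100%.
R = (0.54 / 260) * 100
R = 0.208 %FS

0.208 %FS


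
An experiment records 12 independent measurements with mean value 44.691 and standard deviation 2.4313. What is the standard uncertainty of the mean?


The standard uncertainty for Type A evaluation is u = s / sqrt(n).
u = 2.4313 / sqrt(12)
u = 2.4313 / 3.4641
u = 0.7019

0.7019


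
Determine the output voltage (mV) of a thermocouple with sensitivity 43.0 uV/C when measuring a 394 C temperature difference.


The thermocouple output V = sensitivity * dT.
V = 43.0 uV/C * 394 C
V = 16942.0 uV
V = 16.942 mV

16.942 mV


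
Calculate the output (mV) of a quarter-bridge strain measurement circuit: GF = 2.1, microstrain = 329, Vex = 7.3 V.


Quarter bridge output: Vout = (GF * epsilon * Vex) / 4.
Vout = (2.1 * 329e-6 * 7.3) / 4
Vout = 0.00504357 / 4 V
Vout = 0.00126089 V = 1.2609 mV

1.2609 mV


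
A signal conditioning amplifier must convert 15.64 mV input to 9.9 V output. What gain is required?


Gain = Vout / Vin (converting to same units).
G = 9.9 V / 15.64 mV
G = 9900.0 mV / 15.64 mV
G = 632.99

632.99


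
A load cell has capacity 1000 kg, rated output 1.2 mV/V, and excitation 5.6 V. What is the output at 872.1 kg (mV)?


Vout = rated_output * Vex * (load / capacity).
Vout = 1.2 * 5.6 * (872.1 / 1000)
Vout = 1.2 * 5.6 * 0.8721
Vout = 5.861 mV

5.861 mV


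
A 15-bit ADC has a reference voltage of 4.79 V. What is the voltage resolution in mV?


The resolution (LSB) of an ADC is Vref / 2^n.
LSB = 4.79 / 2^15
LSB = 4.79 / 32768
LSB = 0.00014618 V = 0.1461792 mV

0.1461792 mV


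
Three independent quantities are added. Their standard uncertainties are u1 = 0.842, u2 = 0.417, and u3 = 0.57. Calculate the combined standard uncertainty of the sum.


For a sum of independent quantities, uc = sqrt(u1^2 + u2^2 + u3^2).
uc = sqrt(0.842^2 + 0.417^2 + 0.57^2)
uc = sqrt(0.708964 + 0.173889 + 0.3249)
uc = 1.099

1.099


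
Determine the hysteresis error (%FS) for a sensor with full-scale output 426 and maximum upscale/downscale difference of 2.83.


Hysteresis = (max difference / full scale) * 100%.
H = (2.83 / 426) * 100
H = 0.664 %FS

0.664 %FS


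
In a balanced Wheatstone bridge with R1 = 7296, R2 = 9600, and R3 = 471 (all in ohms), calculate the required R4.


At balance: R1*R4 = R2*R3, so R4 = R2*R3/R1.
R4 = 9600 * 471 / 7296
R4 = 4521600 / 7296
R4 = 619.74 ohm

619.74 ohm


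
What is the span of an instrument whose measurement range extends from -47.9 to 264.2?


Span = upper range - lower range.
Span = 264.2 - (-47.9)
Span = 312.1

312.1


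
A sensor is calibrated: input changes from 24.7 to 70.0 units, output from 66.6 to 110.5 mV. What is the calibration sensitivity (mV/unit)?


Sensitivity = (y2 - y1) / (x2 - x1).
S = (110.5 - 66.6) / (70.0 - 24.7)
S = 43.9 / 45.3
S = 0.9691 mV/unit

0.9691 mV/unit


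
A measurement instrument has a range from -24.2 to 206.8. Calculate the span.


Span = upper range - lower range.
Span = 206.8 - (-24.2)
Span = 231.0

231.0


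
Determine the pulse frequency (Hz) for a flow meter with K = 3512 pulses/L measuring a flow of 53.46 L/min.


Frequency = K * Q / 60 (converting L/min to L/s).
f = 3512 * 53.46 / 60
f = 187751.52 / 60
f = 3129.19 Hz

3129.19 Hz


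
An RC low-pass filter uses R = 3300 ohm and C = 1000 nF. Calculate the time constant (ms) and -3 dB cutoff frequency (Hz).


Time constant: tau = R * C.
tau = 3300 * 1.00e-06 = 0.0033 s
tau = 3.3 ms
Cutoff frequency: fc = 1 / (2*pi*R*C).
fc = 1 / (2*pi*0.0033) = 48.23 Hz

tau = 3.3 ms, fc = 48.23 Hz


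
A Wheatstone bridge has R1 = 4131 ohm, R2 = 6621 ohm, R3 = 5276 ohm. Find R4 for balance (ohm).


At balance: R1*R4 = R2*R3, so R4 = R2*R3/R1.
R4 = 6621 * 5276 / 4131
R4 = 34932396 / 4131
R4 = 8456.16 ohm

8456.16 ohm


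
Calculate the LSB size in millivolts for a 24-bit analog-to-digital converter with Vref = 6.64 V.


The resolution (LSB) of an ADC is Vref / 2^n.
LSB = 6.64 / 2^24
LSB = 6.64 / 16777216
LSB = 4e-07 V = 0.00039577 mV

0.00039577 mV


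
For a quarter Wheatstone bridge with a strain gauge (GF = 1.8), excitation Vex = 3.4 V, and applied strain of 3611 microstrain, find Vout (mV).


Quarter bridge output: Vout = (GF * epsilon * Vex) / 4.
Vout = (1.8 * 3611e-6 * 3.4) / 4
Vout = 0.02209932 / 4 V
Vout = 0.00552483 V = 5.5248 mV

5.5248 mV


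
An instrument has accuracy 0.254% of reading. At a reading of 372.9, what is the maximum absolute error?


Absolute error = (accuracy% / 100) * reading.
Error = (0.254 / 100) * 372.9
Error = 0.00254 * 372.9
Error = 0.9472

0.9472


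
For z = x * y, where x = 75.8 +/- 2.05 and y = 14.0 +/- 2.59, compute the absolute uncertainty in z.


For a product z = x*y, the relative uncertainty is:
uz/z = sqrt((ux/x)^2 + (uy/y)^2)
Relative uncertainties: ux/x = 2.05/75.8 = 0.027045
uy/y = 2.59/14.0 = 0.185
z = 75.8 * 14.0 = 1061.2
uz = 1061.2 * sqrt(0.027045^2 + 0.185^2) = 198.409

198.409


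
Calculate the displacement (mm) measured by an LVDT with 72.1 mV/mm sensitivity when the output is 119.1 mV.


Displacement = Vout / sensitivity.
d = 119.1 / 72.1
d = 1.652 mm

1.652 mm


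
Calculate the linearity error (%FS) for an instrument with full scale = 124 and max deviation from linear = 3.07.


Linearity error = (max deviation / full scale) * 100%.
Linearity = (3.07 / 124) * 100
Linearity = 2.476 %FS

2.476 %FS


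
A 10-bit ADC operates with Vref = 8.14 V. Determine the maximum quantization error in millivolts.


The maximum quantization error is +/- LSB/2.
LSB = Vref / 2^n = 8.14 / 1024 = 0.00794922 V
Max error = LSB / 2 = 0.00794922 / 2 = 0.00397461 V
Max error = 3.9746 mV

3.9746 mV


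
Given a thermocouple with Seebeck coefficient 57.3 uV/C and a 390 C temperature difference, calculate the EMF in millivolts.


The thermocouple output V = sensitivity * dT.
V = 57.3 uV/C * 390 C
V = 22347.0 uV
V = 22.347 mV

22.347 mV


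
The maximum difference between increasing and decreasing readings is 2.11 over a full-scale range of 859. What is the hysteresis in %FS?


Hysteresis = (max difference / full scale) * 100%.
H = (2.11 / 859) * 100
H = 0.246 %FS

0.246 %FS


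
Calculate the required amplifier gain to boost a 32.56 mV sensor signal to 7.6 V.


Gain = Vout / Vin (converting to same units).
G = 7.6 V / 32.56 mV
G = 7600.0 mV / 32.56 mV
G = 233.42

233.42


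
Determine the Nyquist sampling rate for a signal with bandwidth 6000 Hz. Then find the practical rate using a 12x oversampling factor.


By Nyquist theorem, fs_min = 2 * fmax.
fs_min = 2 * 6000 = 12000 Hz
Practical rate = 12 * fs_min = 12 * 12000 = 144000 Hz

fs_min = 12000 Hz, fs_practical = 144000 Hz


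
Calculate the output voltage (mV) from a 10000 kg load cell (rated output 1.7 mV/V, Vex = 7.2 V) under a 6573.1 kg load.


Vout = rated_output * Vex * (load / capacity).
Vout = 1.7 * 7.2 * (6573.1 / 10000)
Vout = 1.7 * 7.2 * 0.65731
Vout = 8.045 mV

8.045 mV


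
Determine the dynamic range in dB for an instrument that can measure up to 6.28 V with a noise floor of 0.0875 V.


Dynamic range = 20 * log10(Vmax / Vnoise).
DR = 20 * log10(6.28 / 0.0875)
DR = 20 * log10(71.77)
DR = 37.12 dB

37.12 dB


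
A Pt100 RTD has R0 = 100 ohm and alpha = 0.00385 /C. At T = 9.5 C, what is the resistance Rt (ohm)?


The RTD equation: Rt = R0 * (1 + alpha * T).
Rt = 100 * (1 + 0.00385 * 9.5)
Rt = 100 * (1 + 0.036575)
Rt = 100 * 1.036575
Rt = 103.657 ohm

103.657 ohm


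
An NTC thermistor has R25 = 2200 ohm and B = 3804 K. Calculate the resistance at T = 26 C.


NTC thermistor equation: Rt = R25 * exp(B * (1/T - 1/T25)).
T in Kelvin: 299.15 K, T25 = 298.15 K
1/T - 1/T25 = 1/299.15 - 1/298.15 = -1.121e-05
B * (1/T - 1/T25) = 3804 * -1.121e-05 = -0.0426
Rt = 2200 * exp(-0.0426) = 2108.1 ohm

2108.1 ohm


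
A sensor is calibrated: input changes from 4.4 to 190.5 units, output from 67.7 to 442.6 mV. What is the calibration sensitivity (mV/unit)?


Sensitivity = (y2 - y1) / (x2 - x1).
S = (442.6 - 67.7) / (190.5 - 4.4)
S = 374.9 / 186.1
S = 2.0145 mV/unit

2.0145 mV/unit


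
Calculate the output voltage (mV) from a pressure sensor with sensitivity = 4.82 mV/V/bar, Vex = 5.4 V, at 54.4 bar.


Output = sensitivity * Vex * P.
Vout = 4.82 * 5.4 * 54.4
Vout = 26.028 * 54.4
Vout = 1415.92 mV

1415.92 mV


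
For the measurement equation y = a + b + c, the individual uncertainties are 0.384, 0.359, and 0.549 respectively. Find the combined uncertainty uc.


For a sum of independent quantities, uc = sqrt(u1^2 + u2^2 + u3^2).
uc = sqrt(0.384^2 + 0.359^2 + 0.549^2)
uc = sqrt(0.147456 + 0.128881 + 0.301401)
uc = 0.7601

0.7601


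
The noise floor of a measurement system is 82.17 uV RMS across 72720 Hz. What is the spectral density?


Noise spectral density = Vrms / sqrt(BW).
NSD = 82.17 / sqrt(72720)
NSD = 82.17 / 269.6665
NSD = 0.3047 uV/sqrt(Hz)

0.3047 uV/sqrt(Hz)


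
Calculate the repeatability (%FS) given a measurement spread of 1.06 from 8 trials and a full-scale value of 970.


Repeatability = (spread / full scale) * 100%.
R = (1.06 / 970) * 100
R = 0.109 %FS

0.109 %FS


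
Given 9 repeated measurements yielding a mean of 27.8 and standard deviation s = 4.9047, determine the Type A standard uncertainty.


The standard uncertainty for Type A evaluation is u = s / sqrt(n).
u = 4.9047 / sqrt(9)
u = 4.9047 / 3.0
u = 1.6349

1.6349


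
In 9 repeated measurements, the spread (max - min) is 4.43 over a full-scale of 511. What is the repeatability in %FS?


Repeatability = (spread / full scale) * 100%.
R = (4.43 / 511) * 100
R = 0.867 %FS

0.867 %FS


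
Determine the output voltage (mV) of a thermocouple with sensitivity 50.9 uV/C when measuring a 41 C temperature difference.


The thermocouple output V = sensitivity * dT.
V = 50.9 uV/C * 41 C
V = 2086.9 uV
V = 2.087 mV

2.087 mV


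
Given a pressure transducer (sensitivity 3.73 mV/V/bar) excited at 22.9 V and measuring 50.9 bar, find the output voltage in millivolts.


Output = sensitivity * Vex * P.
Vout = 3.73 * 22.9 * 50.9
Vout = 85.417 * 50.9
Vout = 4347.73 mV

4347.73 mV


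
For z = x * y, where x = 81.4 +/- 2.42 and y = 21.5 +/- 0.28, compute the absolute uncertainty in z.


For a product z = x*y, the relative uncertainty is:
uz/z = sqrt((ux/x)^2 + (uy/y)^2)
Relative uncertainties: ux/x = 2.42/81.4 = 0.02973
uy/y = 0.28/21.5 = 0.013023
z = 81.4 * 21.5 = 1750.1
uz = 1750.1 * sqrt(0.02973^2 + 0.013023^2) = 56.803

56.803


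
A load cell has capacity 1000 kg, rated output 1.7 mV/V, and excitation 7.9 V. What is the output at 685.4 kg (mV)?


Vout = rated_output * Vex * (load / capacity).
Vout = 1.7 * 7.9 * (685.4 / 1000)
Vout = 1.7 * 7.9 * 0.6854
Vout = 9.205 mV

9.205 mV


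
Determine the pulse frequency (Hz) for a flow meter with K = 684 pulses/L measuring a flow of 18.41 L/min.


Frequency = K * Q / 60 (converting L/min to L/s).
f = 684 * 18.41 / 60
f = 12592.44 / 60
f = 209.87 Hz

209.87 Hz


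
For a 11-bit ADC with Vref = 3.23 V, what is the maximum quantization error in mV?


The maximum quantization error is +/- LSB/2.
LSB = Vref / 2^n = 3.23 / 2048 = 0.00157715 V
Max error = LSB / 2 = 0.00157715 / 2 = 0.00078857 V
Max error = 0.7886 mV

0.7886 mV


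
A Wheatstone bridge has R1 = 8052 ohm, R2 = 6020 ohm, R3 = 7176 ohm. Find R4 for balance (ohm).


At balance: R1*R4 = R2*R3, so R4 = R2*R3/R1.
R4 = 6020 * 7176 / 8052
R4 = 43199520 / 8052
R4 = 5365.07 ohm

5365.07 ohm


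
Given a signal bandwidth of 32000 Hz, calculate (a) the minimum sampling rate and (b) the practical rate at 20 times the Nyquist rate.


By Nyquist theorem, fs_min = 2 * fmax.
fs_min = 2 * 32000 = 64000 Hz
Practical rate = 20 * fs_min = 20 * 64000 = 1280000 Hz

fs_min = 64000 Hz, fs_practical = 1280000 Hz


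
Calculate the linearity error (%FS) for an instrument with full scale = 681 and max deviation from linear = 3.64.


Linearity error = (max deviation / full scale) * 100%.
Linearity = (3.64 / 681) * 100
Linearity = 0.535 %FS

0.535 %FS


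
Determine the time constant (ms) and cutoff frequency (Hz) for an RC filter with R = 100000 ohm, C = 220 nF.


Time constant: tau = R * C.
tau = 100000 * 2.20e-07 = 0.022 s
tau = 22.0 ms
Cutoff frequency: fc = 1 / (2*pi*R*C).
fc = 1 / (2*pi*0.022) = 7.23 Hz

tau = 22.0 ms, fc = 7.23 Hz


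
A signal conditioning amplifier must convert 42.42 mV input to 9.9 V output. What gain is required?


Gain = Vout / Vin (converting to same units).
G = 9.9 V / 42.42 mV
G = 9900.0 mV / 42.42 mV
G = 233.38

233.38


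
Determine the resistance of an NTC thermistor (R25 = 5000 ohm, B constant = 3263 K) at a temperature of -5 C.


NTC thermistor equation: Rt = R25 * exp(B * (1/T - 1/T25)).
T in Kelvin: 268.15 K, T25 = 298.15 K
1/T - 1/T25 = 1/268.15 - 1/298.15 = 0.00037524
B * (1/T - 1/T25) = 3263 * 0.00037524 = 1.2244
Rt = 5000 * exp(1.2244) = 17010.7 ohm

17010.7 ohm


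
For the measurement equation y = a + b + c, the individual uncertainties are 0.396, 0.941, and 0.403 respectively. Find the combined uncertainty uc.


For a sum of independent quantities, uc = sqrt(u1^2 + u2^2 + u3^2).
uc = sqrt(0.396^2 + 0.941^2 + 0.403^2)
uc = sqrt(0.156816 + 0.885481 + 0.162409)
uc = 1.0976

1.0976


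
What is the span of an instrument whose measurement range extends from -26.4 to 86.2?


Span = upper range - lower range.
Span = 86.2 - (-26.4)
Span = 112.6

112.6


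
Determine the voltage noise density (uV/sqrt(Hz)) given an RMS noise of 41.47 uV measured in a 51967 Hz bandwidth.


Noise spectral density = Vrms / sqrt(BW).
NSD = 41.47 / sqrt(51967)
NSD = 41.47 / 227.9627
NSD = 0.1819 uV/sqrt(Hz)

0.1819 uV/sqrt(Hz)


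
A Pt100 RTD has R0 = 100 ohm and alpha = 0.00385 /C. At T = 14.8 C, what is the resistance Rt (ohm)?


The RTD equation: Rt = R0 * (1 + alpha * T).
Rt = 100 * (1 + 0.00385 * 14.8)
Rt = 100 * (1 + 0.05698)
Rt = 100 * 1.05698
Rt = 105.698 ohm

105.698 ohm


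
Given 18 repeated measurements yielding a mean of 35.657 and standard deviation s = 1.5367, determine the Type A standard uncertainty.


The standard uncertainty for Type A evaluation is u = s / sqrt(n).
u = 1.5367 / sqrt(18)
u = 1.5367 / 4.2426
u = 0.3622

0.3622


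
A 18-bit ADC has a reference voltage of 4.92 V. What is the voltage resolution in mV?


The resolution (LSB) of an ADC is Vref / 2^n.
LSB = 4.92 / 2^18
LSB = 4.92 / 262144
LSB = 1.877e-05 V = 0.01876831 mV

0.01876831 mV


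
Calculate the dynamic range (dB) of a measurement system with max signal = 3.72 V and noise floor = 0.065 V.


Dynamic range = 20 * log10(Vmax / Vnoise).
DR = 20 * log10(3.72 / 0.065)
DR = 20 * log10(57.23)
DR = 35.15 dB

35.15 dB


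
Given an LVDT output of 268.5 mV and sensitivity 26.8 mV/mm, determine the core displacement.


Displacement = Vout / sensitivity.
d = 268.5 / 26.8
d = 10.019 mm

10.019 mm


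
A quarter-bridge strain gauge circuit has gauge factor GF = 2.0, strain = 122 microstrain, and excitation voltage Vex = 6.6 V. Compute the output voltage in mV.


Quarter bridge output: Vout = (GF * epsilon * Vex) / 4.
Vout = (2.0 * 122e-6 * 6.6) / 4
Vout = 0.0016104 / 4 V
Vout = 0.0004026 V = 0.4026 mV

0.4026 mV


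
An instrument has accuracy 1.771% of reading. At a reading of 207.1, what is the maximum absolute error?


Absolute error = (accuracy% / 100) * reading.
Error = (1.771 / 100) * 207.1
Error = 0.01771 * 207.1
Error = 3.6677

3.6677


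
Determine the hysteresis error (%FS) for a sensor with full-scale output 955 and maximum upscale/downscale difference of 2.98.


Hysteresis = (max difference / full scale) * 100%.
H = (2.98 / 955) * 100
H = 0.312 %FS

0.312 %FS


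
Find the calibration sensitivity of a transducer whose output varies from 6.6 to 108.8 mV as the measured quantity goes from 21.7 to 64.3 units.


Sensitivity = (y2 - y1) / (x2 - x1).
S = (108.8 - 6.6) / (64.3 - 21.7)
S = 102.2 / 42.6
S = 2.3991 mV/unit

2.3991 mV/unit


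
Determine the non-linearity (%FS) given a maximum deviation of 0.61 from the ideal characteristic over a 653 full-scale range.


Linearity error = (max deviation / full scale) * 100%.
Linearity = (0.61 / 653) * 100
Linearity = 0.093 %FS

0.093 %FS


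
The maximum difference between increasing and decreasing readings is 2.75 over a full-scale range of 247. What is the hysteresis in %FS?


Hysteresis = (max difference / full scale) * 100%.
H = (2.75 / 247) * 100
H = 1.113 %FS

1.113 %FS


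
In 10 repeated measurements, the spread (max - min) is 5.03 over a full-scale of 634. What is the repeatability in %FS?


Repeatability = (spread / full scale) * 100%.
R = (5.03 / 634) * 100
R = 0.793 %FS

0.793 %FS


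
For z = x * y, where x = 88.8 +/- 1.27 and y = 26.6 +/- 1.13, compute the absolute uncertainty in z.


For a product z = x*y, the relative uncertainty is:
uz/z = sqrt((ux/x)^2 + (uy/y)^2)
Relative uncertainties: ux/x = 1.27/88.8 = 0.014302
uy/y = 1.13/26.6 = 0.042481
z = 88.8 * 26.6 = 2362.1
uz = 2362.1 * sqrt(0.014302^2 + 0.042481^2) = 105.878

105.878


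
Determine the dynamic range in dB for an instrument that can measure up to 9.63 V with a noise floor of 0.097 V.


Dynamic range = 20 * log10(Vmax / Vnoise).
DR = 20 * log10(9.63 / 0.097)
DR = 20 * log10(99.28)
DR = 39.94 dB

39.94 dB


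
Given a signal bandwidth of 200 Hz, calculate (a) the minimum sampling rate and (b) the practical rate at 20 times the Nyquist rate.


By Nyquist theorem, fs_min = 2 * fmax.
fs_min = 2 * 200 = 400 Hz
Practical rate = 20 * fs_min = 20 * 400 = 8000 Hz

fs_min = 400 Hz, fs_practical = 8000 Hz


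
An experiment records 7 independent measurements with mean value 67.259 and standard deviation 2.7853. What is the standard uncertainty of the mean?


The standard uncertainty for Type A evaluation is u = s / sqrt(n).
u = 2.7853 / sqrt(7)
u = 2.7853 / 2.6458
u = 1.0527

1.0527


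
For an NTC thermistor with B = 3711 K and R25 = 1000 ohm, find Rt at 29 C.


NTC thermistor equation: Rt = R25 * exp(B * (1/T - 1/T25)).
T in Kelvin: 302.15 K, T25 = 298.15 K
1/T - 1/T25 = 1/302.15 - 1/298.15 = -4.44e-05
B * (1/T - 1/T25) = 3711 * -4.44e-05 = -0.1648
Rt = 1000 * exp(-0.1648) = 848.1 ohm

848.1 ohm


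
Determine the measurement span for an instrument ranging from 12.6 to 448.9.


Span = upper range - lower range.
Span = 448.9 - (12.6)
Span = 436.3

436.3


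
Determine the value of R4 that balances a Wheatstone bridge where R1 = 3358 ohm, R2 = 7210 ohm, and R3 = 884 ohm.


At balance: R1*R4 = R2*R3, so R4 = R2*R3/R1.
R4 = 7210 * 884 / 3358
R4 = 6373640 / 3358
R4 = 1898.05 ohm

1898.05 ohm


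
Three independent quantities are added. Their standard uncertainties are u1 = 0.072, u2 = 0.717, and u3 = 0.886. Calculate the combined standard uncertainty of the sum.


For a sum of independent quantities, uc = sqrt(u1^2 + u2^2 + u3^2).
uc = sqrt(0.072^2 + 0.717^2 + 0.886^2)
uc = sqrt(0.005184 + 0.514089 + 0.784996)
uc = 1.142

1.142


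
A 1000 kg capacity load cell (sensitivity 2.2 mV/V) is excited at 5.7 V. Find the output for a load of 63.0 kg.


Vout = rated_output * Vex * (load / capacity).
Vout = 2.2 * 5.7 * (63.0 / 1000)
Vout = 2.2 * 5.7 * 0.063
Vout = 0.79 mV

0.79 mV


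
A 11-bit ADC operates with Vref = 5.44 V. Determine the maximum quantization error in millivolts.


The maximum quantization error is +/- LSB/2.
LSB = Vref / 2^n = 5.44 / 2048 = 0.00265625 V
Max error = LSB / 2 = 0.00265625 / 2 = 0.00132813 V
Max error = 1.3281 mV

1.3281 mV


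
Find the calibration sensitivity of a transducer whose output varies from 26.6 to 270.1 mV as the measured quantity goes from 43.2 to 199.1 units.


Sensitivity = (y2 - y1) / (x2 - x1).
S = (270.1 - 26.6) / (199.1 - 43.2)
S = 243.5 / 155.9
S = 1.5619 mV/unit

1.5619 mV/unit


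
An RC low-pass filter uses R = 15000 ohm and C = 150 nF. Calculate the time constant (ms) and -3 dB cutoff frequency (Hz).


Time constant: tau = R * C.
tau = 15000 * 1.50e-07 = 0.00225 s
tau = 2.25 ms
Cutoff frequency: fc = 1 / (2*pi*R*C).
fc = 1 / (2*pi*0.00225) = 70.74 Hz

tau = 2.25 ms, fc = 70.74 Hz


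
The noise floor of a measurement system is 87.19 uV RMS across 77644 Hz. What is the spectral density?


Noise spectral density = Vrms / sqrt(BW).
NSD = 87.19 / sqrt(77644)
NSD = 87.19 / 278.6467
NSD = 0.3129 uV/sqrt(Hz)

0.3129 uV/sqrt(Hz)


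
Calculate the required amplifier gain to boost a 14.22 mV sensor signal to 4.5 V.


Gain = Vout / Vin (converting to same units).
G = 4.5 V / 14.22 mV
G = 4500.0 mV / 14.22 mV
G = 316.46

316.46


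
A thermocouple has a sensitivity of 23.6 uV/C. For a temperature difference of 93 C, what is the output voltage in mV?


The thermocouple output V = sensitivity * dT.
V = 23.6 uV/C * 93 C
V = 2194.8 uV
V = 2.195 mV

2.195 mV


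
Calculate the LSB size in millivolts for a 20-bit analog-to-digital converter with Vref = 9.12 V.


The resolution (LSB) of an ADC is Vref / 2^n.
LSB = 9.12 / 2^20
LSB = 9.12 / 1048576
LSB = 8.7e-06 V = 0.00869751 mV

0.00869751 mV


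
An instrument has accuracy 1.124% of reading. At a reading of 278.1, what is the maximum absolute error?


Absolute error = (accuracy% / 100) * reading.
Error = (1.124 / 100) * 278.1
Error = 0.01124 * 278.1
Error = 3.1258

3.1258


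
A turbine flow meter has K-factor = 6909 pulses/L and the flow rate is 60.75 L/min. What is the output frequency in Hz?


Frequency = K * Q / 60 (converting L/min to L/s).
f = 6909 * 60.75 / 60
f = 419721.75 / 60
f = 6995.36 Hz

6995.36 Hz


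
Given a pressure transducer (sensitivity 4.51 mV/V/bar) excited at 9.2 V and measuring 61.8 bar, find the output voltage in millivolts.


Output = sensitivity * Vex * P.
Vout = 4.51 * 9.2 * 61.8
Vout = 41.492 * 61.8
Vout = 2564.21 mV

2564.21 mV


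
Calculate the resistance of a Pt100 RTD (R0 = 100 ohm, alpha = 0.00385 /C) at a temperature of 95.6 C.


The RTD equation: Rt = R0 * (1 + alpha * T).
Rt = 100 * (1 + 0.00385 * 95.6)
Rt = 100 * (1 + 0.36806)
Rt = 100 * 1.36806
Rt = 136.806 ohm

136.806 ohm


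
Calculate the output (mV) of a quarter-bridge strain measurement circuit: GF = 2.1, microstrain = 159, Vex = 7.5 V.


Quarter bridge output: Vout = (GF * epsilon * Vex) / 4.
Vout = (2.1 * 159e-6 * 7.5) / 4
Vout = 0.00250425 / 4 V
Vout = 0.00062606 V = 0.6261 mV

0.6261 mV


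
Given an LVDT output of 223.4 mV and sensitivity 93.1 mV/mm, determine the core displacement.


Displacement = Vout / sensitivity.
d = 223.4 / 93.1
d = 2.4 mm

2.4 mm


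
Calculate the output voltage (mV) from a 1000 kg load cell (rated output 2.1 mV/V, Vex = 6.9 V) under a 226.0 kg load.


Vout = rated_output * Vex * (load / capacity).
Vout = 2.1 * 6.9 * (226.0 / 1000)
Vout = 2.1 * 6.9 * 0.226
Vout = 3.275 mV

3.275 mV


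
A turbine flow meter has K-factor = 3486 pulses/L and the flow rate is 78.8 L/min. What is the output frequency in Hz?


Frequency = K * Q / 60 (converting L/min to L/s).
f = 3486 * 78.8 / 60
f = 274696.8 / 60
f = 4578.28 Hz

4578.28 Hz


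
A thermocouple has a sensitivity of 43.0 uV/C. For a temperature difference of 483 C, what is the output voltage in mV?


The thermocouple output V = sensitivity * dT.
V = 43.0 uV/C * 483 C
V = 20769.0 uV
V = 20.769 mV

20.769 mV


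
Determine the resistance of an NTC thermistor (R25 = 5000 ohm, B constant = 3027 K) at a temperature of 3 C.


NTC thermistor equation: Rt = R25 * exp(B * (1/T - 1/T25)).
T in Kelvin: 276.15 K, T25 = 298.15 K
1/T - 1/T25 = 1/276.15 - 1/298.15 = 0.0002672
B * (1/T - 1/T25) = 3027 * 0.0002672 = 0.8088
Rt = 5000 * exp(0.8088) = 11226.4 ohm

11226.4 ohm


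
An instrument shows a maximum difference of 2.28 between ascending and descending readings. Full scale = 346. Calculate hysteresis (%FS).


Hysteresis = (max difference / full scale) * 100%.
H = (2.28 / 346) * 100
H = 0.659 %FS

0.659 %FS


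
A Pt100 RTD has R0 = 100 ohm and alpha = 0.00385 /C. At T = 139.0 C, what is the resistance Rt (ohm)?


The RTD equation: Rt = R0 * (1 + alpha * T).
Rt = 100 * (1 + 0.00385 * 139.0)
Rt = 100 * (1 + 0.53515)
Rt = 100 * 1.53515
Rt = 153.515 ohm

153.515 ohm


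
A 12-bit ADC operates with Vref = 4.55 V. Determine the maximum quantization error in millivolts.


The maximum quantization error is +/- LSB/2.
LSB = Vref / 2^n = 4.55 / 4096 = 0.00111084 V
Max error = LSB / 2 = 0.00111084 / 2 = 0.00055542 V
Max error = 0.5554 mV

0.5554 mV


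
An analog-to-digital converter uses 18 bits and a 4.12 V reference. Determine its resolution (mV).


The resolution (LSB) of an ADC is Vref / 2^n.
LSB = 4.12 / 2^18
LSB = 4.12 / 262144
LSB = 1.572e-05 V = 0.01571655 mV

0.01571655 mV


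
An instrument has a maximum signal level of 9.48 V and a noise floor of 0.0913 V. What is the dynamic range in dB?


Dynamic range = 20 * log10(Vmax / Vnoise).
DR = 20 * log10(9.48 / 0.0913)
DR = 20 * log10(103.83)
DR = 40.33 dB

40.33 dB


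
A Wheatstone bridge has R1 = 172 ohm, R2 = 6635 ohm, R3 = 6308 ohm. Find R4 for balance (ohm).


At balance: R1*R4 = R2*R3, so R4 = R2*R3/R1.
R4 = 6635 * 6308 / 172
R4 = 41853580 / 172
R4 = 243334.77 ohm

243334.77 ohm


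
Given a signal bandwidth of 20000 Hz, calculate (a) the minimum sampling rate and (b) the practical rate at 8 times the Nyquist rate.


By Nyquist theorem, fs_min = 2 * fmax.
fs_min = 2 * 20000 = 40000 Hz
Practical rate = 8 * fs_min = 8 * 40000 = 320000 Hz

fs_min = 40000 Hz, fs_practical = 320000 Hz


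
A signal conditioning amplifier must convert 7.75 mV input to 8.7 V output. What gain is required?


Gain = Vout / Vin (converting to same units).
G = 8.7 V / 7.75 mV
G = 8700.0 mV / 7.75 mV
G = 1122.58

1122.58


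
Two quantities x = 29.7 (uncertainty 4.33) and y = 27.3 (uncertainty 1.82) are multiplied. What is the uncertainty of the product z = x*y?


For a product z = x*y, the relative uncertainty is:
uz/z = sqrt((ux/x)^2 + (uy/y)^2)
Relative uncertainties: ux/x = 4.33/29.7 = 0.145791
uy/y = 1.82/27.3 = 0.066667
z = 29.7 * 27.3 = 810.8
uz = 810.8 * sqrt(0.145791^2 + 0.066667^2) = 129.982

129.982


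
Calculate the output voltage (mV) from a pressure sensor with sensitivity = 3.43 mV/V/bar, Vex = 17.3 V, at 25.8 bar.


Output = sensitivity * Vex * P.
Vout = 3.43 * 17.3 * 25.8
Vout = 59.339 * 25.8
Vout = 1530.95 mV

1530.95 mV


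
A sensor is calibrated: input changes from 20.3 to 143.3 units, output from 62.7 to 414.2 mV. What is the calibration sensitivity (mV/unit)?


Sensitivity = (y2 - y1) / (x2 - x1).
S = (414.2 - 62.7) / (143.3 - 20.3)
S = 351.5 / 123.0
S = 2.8577 mV/unit

2.8577 mV/unit


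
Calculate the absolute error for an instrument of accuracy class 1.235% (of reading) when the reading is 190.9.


Absolute error = (accuracy% / 100) * reading.
Error = (1.235 / 100) * 190.9
Error = 0.01235 * 190.9
Error = 2.3576

2.3576


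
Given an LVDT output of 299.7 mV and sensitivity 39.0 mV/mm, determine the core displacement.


Displacement = Vout / sensitivity.
d = 299.7 / 39.0
d = 7.685 mm

7.685 mm


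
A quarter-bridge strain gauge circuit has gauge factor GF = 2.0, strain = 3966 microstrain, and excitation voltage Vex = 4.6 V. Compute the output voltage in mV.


Quarter bridge output: Vout = (GF * epsilon * Vex) / 4.
Vout = (2.0 * 3966e-6 * 4.6) / 4
Vout = 0.0364872 / 4 V
Vout = 0.0091218 V = 9.1218 mV

9.1218 mV


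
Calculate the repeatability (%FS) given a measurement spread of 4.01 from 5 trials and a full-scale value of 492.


Repeatability = (spread / full scale) * 100%.
R = (4.01 / 492) * 100
R = 0.815 %FS

0.815 %FS


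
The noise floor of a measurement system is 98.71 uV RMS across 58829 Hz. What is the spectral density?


Noise spectral density = Vrms / sqrt(BW).
NSD = 98.71 / sqrt(58829)
NSD = 98.71 / 242.5469
NSD = 0.407 uV/sqrt(Hz)

0.407 uV/sqrt(Hz)


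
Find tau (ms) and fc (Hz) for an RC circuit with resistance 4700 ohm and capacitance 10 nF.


Time constant: tau = R * C.
tau = 4700 * 1.00e-08 = 4.7e-05 s
tau = 0.047 ms
Cutoff frequency: fc = 1 / (2*pi*R*C).
fc = 1 / (2*pi*4.7e-05) = 3386.28 Hz

tau = 0.047 ms, fc = 3386.28 Hz


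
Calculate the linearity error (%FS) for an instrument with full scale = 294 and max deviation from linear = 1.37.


Linearity error = (max deviation / full scale) * 100%.
Linearity = (1.37 / 294) * 100
Linearity = 0.466 %FS

0.466 %FS


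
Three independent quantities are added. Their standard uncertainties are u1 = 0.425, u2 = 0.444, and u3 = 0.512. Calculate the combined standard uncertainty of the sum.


For a sum of independent quantities, uc = sqrt(u1^2 + u2^2 + u3^2).
uc = sqrt(0.425^2 + 0.444^2 + 0.512^2)
uc = sqrt(0.180625 + 0.197136 + 0.262144)
uc = 0.7999

0.7999


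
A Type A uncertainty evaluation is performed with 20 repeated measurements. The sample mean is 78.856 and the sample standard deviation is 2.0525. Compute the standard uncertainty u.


The standard uncertainty for Type A evaluation is u = s / sqrt(n).
u = 2.0525 / sqrt(20)
u = 2.0525 / 4.4721
u = 0.459

0.459


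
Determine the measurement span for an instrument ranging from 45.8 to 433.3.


Span = upper range - lower range.
Span = 433.3 - (45.8)
Span = 387.5

387.5


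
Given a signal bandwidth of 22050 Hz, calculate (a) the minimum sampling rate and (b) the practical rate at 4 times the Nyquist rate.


By Nyquist theorem, fs_min = 2 * fmax.
fs_min = 2 * 22050 = 44100 Hz
Practical rate = 4 * fs_min = 4 * 44100 = 176400 Hz

fs_min = 44100 Hz, fs_practical = 176400 Hz


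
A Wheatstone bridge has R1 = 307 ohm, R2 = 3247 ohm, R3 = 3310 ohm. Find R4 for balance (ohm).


At balance: R1*R4 = R2*R3, so R4 = R2*R3/R1.
R4 = 3247 * 3310 / 307
R4 = 10747570 / 307
R4 = 35008.37 ohm

35008.37 ohm


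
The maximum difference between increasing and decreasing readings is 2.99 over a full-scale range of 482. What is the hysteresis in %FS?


Hysteresis = (max difference / full scale) * 100%.
H = (2.99 / 482) * 100
H = 0.62 %FS

0.62 %FS


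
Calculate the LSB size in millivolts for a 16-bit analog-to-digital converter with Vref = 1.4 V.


The resolution (LSB) of an ADC is Vref / 2^n.
LSB = 1.4 / 2^16
LSB = 1.4 / 65536
LSB = 2.136e-05 V = 0.0213623 mV

0.0213623 mV


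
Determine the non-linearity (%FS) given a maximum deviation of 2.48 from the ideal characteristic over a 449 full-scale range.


Linearity error = (max deviation / full scale) * 100%.
Linearity = (2.48 / 449) * 100
Linearity = 0.552 %FS

0.552 %FS


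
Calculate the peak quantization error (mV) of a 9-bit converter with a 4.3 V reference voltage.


The maximum quantization error is +/- LSB/2.
LSB = Vref / 2^n = 4.3 / 512 = 0.00839844 V
Max error = LSB / 2 = 0.00839844 / 2 = 0.00419922 V
Max error = 4.1992 mV

4.1992 mV


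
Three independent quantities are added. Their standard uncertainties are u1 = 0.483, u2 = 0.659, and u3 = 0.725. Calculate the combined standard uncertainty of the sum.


For a sum of independent quantities, uc = sqrt(u1^2 + u2^2 + u3^2).
uc = sqrt(0.483^2 + 0.659^2 + 0.725^2)
uc = sqrt(0.233289 + 0.434281 + 0.525625)
uc = 1.0923

1.0923


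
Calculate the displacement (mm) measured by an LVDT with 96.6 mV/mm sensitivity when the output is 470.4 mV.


Displacement = Vout / sensitivity.
d = 470.4 / 96.6
d = 4.87 mm

4.87 mm


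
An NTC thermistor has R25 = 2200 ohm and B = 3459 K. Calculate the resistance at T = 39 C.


NTC thermistor equation: Rt = R25 * exp(B * (1/T - 1/T25)).
T in Kelvin: 312.15 K, T25 = 298.15 K
1/T - 1/T25 = 1/312.15 - 1/298.15 = -0.00015043
B * (1/T - 1/T25) = 3459 * -0.00015043 = -0.5203
Rt = 2200 * exp(-0.5203) = 1307.5 ohm

1307.5 ohm


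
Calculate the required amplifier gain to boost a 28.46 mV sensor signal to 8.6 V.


Gain = Vout / Vin (converting to same units).
G = 8.6 V / 28.46 mV
G = 8600.0 mV / 28.46 mV
G = 302.18

302.18


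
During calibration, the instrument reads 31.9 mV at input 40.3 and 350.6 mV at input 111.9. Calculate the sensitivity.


Sensitivity = (y2 - y1) / (x2 - x1).
S = (350.6 - 31.9) / (111.9 - 40.3)
S = 318.7 / 71.6
S = 4.4511 mV/unit

4.4511 mV/unit


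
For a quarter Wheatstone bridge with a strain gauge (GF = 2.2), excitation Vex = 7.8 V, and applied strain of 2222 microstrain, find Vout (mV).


Quarter bridge output: Vout = (GF * epsilon * Vex) / 4.
Vout = (2.2 * 2222e-6 * 7.8) / 4
Vout = 0.03812952 / 4 V
Vout = 0.00953238 V = 9.5324 mV

9.5324 mV


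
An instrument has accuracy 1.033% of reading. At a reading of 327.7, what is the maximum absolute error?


Absolute error = (accuracy% / 100) * reading.
Error = (1.033 / 100) * 327.7
Error = 0.01033 * 327.7
Error = 3.3851

3.3851


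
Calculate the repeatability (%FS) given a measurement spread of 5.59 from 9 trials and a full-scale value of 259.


Repeatability = (spread / full scale) * 100%.
R = (5.59 / 259) * 100
R = 2.158 %FS

2.158 %FS


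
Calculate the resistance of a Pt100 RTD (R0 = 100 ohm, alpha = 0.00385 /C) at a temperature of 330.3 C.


The RTD equation: Rt = R0 * (1 + alpha * T).
Rt = 100 * (1 + 0.00385 * 330.3)
Rt = 100 * (1 + 1.271655)
Rt = 100 * 2.271655
Rt = 227.166 ohm

227.166 ohm


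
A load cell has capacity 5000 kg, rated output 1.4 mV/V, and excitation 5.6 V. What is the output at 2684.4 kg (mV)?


Vout = rated_output * Vex * (load / capacity).
Vout = 1.4 * 5.6 * (2684.4 / 5000)
Vout = 1.4 * 5.6 * 0.53688
Vout = 4.209 mV

4.209 mV


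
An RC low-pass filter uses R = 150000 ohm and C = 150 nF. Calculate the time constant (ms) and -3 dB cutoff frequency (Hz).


Time constant: tau = R * C.
tau = 150000 * 1.50e-07 = 0.0225 s
tau = 22.5 ms
Cutoff frequency: fc = 1 / (2*pi*R*C).
fc = 1 / (2*pi*0.0225) = 7.07 Hz

tau = 22.5 ms, fc = 7.07 Hz


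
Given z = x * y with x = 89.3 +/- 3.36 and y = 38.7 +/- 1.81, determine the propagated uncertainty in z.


For a product z = x*y, the relative uncertainty is:
uz/z = sqrt((ux/x)^2 + (uy/y)^2)
Relative uncertainties: ux/x = 3.36/89.3 = 0.037626
uy/y = 1.81/38.7 = 0.04677
z = 89.3 * 38.7 = 3455.9
uz = 3455.9 * sqrt(0.037626^2 + 0.04677^2) = 207.445

207.445


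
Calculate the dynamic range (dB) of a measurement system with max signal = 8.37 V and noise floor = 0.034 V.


Dynamic range = 20 * log10(Vmax / Vnoise).
DR = 20 * log10(8.37 / 0.034)
DR = 20 * log10(246.18)
DR = 47.82 dB

47.82 dB


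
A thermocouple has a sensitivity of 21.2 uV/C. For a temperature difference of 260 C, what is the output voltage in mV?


The thermocouple output V = sensitivity * dT.
V = 21.2 uV/C * 260 C
V = 5512.0 uV
V = 5.512 mV

5.512 mV


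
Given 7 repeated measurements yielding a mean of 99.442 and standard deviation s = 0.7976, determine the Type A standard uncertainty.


The standard uncertainty for Type A evaluation is u = s / sqrt(n).
u = 0.7976 / sqrt(7)
u = 0.7976 / 2.6458
u = 0.3015

0.3015


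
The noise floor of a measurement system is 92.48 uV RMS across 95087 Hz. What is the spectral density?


Noise spectral density = Vrms / sqrt(BW).
NSD = 92.48 / sqrt(95087)
NSD = 92.48 / 308.3618
NSD = 0.2999 uV/sqrt(Hz)

0.2999 uV/sqrt(Hz)


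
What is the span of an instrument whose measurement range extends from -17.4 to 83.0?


Span = upper range - lower range.
Span = 83.0 - (-17.4)
Span = 100.4

100.4


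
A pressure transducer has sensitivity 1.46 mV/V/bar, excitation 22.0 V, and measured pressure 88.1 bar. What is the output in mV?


Output = sensitivity * Vex * P.
Vout = 1.46 * 22.0 * 88.1
Vout = 32.12 * 88.1
Vout = 2829.77 mV

2829.77 mV


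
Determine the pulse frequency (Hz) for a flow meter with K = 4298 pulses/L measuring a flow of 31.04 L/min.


Frequency = K * Q / 60 (converting L/min to L/s).
f = 4298 * 31.04 / 60
f = 133409.92 / 60
f = 2223.5 Hz

2223.5 Hz


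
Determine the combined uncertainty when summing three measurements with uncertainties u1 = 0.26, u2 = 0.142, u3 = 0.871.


For a sum of independent quantities, uc = sqrt(u1^2 + u2^2 + u3^2).
uc = sqrt(0.26^2 + 0.142^2 + 0.871^2)
uc = sqrt(0.0676 + 0.020164 + 0.758641)
uc = 0.92

0.92


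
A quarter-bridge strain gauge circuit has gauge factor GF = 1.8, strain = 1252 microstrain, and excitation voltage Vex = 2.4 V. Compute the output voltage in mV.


Quarter bridge output: Vout = (GF * epsilon * Vex) / 4.
Vout = (1.8 * 1252e-6 * 2.4) / 4
Vout = 0.00540864 / 4 V
Vout = 0.00135216 V = 1.3522 mV

1.3522 mV


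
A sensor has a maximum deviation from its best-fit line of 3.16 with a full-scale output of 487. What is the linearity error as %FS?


Linearity error = (max deviation / full scale) * 100%.
Linearity = (3.16 / 487) * 100
Linearity = 0.649 %FS

0.649 %FS


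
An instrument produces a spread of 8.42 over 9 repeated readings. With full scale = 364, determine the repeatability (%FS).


Repeatability = (spread / full scale) * 100%.
R = (8.42 / 364) * 100
R = 2.313 %FS

2.313 %FS
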